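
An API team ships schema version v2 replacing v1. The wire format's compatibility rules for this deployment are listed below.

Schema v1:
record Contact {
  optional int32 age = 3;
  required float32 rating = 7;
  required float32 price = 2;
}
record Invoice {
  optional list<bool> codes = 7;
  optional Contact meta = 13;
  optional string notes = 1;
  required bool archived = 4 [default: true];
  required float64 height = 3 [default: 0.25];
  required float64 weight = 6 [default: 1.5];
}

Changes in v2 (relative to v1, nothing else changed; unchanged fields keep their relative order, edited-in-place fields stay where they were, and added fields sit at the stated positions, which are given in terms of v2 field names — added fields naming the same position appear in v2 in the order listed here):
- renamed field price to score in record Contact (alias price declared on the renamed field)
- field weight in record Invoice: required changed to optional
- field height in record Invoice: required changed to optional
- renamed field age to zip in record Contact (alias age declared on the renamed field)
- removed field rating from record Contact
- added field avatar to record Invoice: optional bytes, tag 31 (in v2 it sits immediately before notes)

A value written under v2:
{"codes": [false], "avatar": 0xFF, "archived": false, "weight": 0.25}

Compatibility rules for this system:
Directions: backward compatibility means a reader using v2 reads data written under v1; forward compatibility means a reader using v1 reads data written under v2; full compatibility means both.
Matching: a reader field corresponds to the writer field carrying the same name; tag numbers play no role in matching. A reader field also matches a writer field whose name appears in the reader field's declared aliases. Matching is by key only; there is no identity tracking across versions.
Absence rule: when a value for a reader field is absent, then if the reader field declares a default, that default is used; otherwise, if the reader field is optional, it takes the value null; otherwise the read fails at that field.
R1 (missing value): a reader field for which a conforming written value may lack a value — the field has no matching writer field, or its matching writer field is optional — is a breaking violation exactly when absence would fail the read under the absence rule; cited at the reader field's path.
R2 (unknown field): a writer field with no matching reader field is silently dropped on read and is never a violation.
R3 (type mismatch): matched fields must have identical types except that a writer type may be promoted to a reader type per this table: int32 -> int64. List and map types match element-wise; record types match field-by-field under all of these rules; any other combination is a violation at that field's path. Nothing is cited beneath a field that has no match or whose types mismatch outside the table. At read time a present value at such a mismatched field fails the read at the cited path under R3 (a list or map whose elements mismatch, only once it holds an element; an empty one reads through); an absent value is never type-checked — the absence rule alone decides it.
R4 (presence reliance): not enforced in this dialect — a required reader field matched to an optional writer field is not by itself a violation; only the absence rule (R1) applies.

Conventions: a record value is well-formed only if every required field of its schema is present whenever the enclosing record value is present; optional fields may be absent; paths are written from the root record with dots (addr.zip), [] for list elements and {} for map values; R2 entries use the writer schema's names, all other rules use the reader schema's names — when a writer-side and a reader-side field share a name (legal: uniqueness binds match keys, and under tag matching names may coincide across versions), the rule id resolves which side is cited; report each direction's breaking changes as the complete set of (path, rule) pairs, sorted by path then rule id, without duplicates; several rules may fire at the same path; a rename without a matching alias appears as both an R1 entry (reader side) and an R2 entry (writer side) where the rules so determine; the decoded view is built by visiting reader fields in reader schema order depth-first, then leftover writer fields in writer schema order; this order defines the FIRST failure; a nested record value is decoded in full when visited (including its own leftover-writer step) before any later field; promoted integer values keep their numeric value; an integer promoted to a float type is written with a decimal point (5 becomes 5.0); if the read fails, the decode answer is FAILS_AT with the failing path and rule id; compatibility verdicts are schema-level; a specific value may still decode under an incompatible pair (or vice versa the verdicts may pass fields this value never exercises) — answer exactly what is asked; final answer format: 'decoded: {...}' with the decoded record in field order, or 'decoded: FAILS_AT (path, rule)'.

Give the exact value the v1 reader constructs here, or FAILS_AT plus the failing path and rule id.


the writer's type comes first in each Invoice pair
decoding the Invoice value with the v1 reader:
  codes := [false]
  meta := null (missing; optional => null)
  notes := null (missing; optional => null)
  archived := false
  height := 0.25 (missing; default applied)
  weight := 0.25
  writer avatar: no reader field; dropped
  => decoded: {"codes": [false], "meta": null, "notes": null, "archived": false, "height": 0.25, "weight": 0.25}
the other Invoice changes do not affect what is asked:
  renamed field price to score in record Contact (alias price declared on the renamed field) -> schema-level compatibility only; this Invoice value's decode is unchanged
  field weight in record Invoice: required changed to optional -> no rule fires on it and the decoded Invoice view is identical with or without it
  field height in record Invoice: required changed to optional -> no rule fires on it and the decoded Invoice view is identical with or without it
  renamed field age to zip in record Contact (alias age declared on the renamed field) -> no rule fires on it and the decoded Invoice view is identical with or without it
  removed field rating from record Contact -> schema-level compatibility only; this Invoice value's decode is unchanged
  added field avatar to record Invoice: optional bytes, tag 31 (in v2 it sits immediately before notes) -> no rule fires on it and the decoded Invoice view is identical with or without it

decoded: {"codes": [false], "meta": null, "notes": null, "archived": false, "height": 0.25, "weight": 0.25}


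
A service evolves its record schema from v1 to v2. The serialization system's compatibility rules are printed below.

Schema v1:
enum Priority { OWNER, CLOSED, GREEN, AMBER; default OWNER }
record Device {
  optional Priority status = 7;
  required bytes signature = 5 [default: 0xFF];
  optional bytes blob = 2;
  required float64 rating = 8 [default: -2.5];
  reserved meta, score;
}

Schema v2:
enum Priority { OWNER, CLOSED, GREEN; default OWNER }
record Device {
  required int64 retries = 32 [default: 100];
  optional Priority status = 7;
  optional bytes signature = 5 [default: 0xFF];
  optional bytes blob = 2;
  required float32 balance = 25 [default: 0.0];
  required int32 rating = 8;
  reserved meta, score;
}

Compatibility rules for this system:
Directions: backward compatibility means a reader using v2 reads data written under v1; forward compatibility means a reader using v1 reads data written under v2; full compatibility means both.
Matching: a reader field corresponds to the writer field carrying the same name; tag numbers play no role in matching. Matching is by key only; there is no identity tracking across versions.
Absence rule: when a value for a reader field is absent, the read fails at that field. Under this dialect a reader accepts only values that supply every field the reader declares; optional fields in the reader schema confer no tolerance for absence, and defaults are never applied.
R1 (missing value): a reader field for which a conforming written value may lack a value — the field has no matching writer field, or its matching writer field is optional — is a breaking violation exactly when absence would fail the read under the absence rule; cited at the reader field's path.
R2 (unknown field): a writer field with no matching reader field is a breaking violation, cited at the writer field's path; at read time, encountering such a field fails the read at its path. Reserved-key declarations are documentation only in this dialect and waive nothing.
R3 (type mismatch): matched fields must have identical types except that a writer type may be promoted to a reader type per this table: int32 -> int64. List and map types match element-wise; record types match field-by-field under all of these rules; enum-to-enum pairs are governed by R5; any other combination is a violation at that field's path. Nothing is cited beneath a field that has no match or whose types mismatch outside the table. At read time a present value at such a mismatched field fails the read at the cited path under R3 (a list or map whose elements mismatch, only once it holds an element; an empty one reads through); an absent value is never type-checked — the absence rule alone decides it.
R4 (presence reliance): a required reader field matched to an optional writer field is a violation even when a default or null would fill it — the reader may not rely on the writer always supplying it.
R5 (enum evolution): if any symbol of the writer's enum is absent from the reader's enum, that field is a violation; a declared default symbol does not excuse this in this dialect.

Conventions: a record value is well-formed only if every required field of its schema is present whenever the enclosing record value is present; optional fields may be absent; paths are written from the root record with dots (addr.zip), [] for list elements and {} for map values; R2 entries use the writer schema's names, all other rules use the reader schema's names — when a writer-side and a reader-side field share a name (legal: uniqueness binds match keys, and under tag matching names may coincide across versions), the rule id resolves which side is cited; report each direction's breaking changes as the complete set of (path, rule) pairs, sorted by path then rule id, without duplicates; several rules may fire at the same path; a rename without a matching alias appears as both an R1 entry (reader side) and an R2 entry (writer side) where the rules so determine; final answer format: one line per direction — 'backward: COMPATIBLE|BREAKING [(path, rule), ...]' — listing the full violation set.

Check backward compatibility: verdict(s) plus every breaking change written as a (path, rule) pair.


each type pair in Device: writer, then reader
backward for Device (reader v2, writer v1):
  retries: no writer-side match
  status: paired with writer status (Priority -> Priority; writer optional)
  signature: paired with writer signature (bytes -> bytes; writer required)
  blob: paired with writer blob (bytes -> bytes; writer optional)
  balance: no writer-side match
  rating: paired with writer rating (float64 -> int32; writer required)
  violation R1 at balance
  violation R1 at blob
  violation R3 at rating
  violation R1 at retries
  violation R1 at status
  violation R5 at status
  => 6 violation(s): backward is BREAKING for Device
the other Device changes do not affect what is asked:
  field signature in record Device: required changed to optional -> its effect on Device is confined to the forward direction, not asked

backward: BREAKING [(balance, R1), (blob, R1), (rating, R3), (retries, R1), (status, R1), (status, R5)]


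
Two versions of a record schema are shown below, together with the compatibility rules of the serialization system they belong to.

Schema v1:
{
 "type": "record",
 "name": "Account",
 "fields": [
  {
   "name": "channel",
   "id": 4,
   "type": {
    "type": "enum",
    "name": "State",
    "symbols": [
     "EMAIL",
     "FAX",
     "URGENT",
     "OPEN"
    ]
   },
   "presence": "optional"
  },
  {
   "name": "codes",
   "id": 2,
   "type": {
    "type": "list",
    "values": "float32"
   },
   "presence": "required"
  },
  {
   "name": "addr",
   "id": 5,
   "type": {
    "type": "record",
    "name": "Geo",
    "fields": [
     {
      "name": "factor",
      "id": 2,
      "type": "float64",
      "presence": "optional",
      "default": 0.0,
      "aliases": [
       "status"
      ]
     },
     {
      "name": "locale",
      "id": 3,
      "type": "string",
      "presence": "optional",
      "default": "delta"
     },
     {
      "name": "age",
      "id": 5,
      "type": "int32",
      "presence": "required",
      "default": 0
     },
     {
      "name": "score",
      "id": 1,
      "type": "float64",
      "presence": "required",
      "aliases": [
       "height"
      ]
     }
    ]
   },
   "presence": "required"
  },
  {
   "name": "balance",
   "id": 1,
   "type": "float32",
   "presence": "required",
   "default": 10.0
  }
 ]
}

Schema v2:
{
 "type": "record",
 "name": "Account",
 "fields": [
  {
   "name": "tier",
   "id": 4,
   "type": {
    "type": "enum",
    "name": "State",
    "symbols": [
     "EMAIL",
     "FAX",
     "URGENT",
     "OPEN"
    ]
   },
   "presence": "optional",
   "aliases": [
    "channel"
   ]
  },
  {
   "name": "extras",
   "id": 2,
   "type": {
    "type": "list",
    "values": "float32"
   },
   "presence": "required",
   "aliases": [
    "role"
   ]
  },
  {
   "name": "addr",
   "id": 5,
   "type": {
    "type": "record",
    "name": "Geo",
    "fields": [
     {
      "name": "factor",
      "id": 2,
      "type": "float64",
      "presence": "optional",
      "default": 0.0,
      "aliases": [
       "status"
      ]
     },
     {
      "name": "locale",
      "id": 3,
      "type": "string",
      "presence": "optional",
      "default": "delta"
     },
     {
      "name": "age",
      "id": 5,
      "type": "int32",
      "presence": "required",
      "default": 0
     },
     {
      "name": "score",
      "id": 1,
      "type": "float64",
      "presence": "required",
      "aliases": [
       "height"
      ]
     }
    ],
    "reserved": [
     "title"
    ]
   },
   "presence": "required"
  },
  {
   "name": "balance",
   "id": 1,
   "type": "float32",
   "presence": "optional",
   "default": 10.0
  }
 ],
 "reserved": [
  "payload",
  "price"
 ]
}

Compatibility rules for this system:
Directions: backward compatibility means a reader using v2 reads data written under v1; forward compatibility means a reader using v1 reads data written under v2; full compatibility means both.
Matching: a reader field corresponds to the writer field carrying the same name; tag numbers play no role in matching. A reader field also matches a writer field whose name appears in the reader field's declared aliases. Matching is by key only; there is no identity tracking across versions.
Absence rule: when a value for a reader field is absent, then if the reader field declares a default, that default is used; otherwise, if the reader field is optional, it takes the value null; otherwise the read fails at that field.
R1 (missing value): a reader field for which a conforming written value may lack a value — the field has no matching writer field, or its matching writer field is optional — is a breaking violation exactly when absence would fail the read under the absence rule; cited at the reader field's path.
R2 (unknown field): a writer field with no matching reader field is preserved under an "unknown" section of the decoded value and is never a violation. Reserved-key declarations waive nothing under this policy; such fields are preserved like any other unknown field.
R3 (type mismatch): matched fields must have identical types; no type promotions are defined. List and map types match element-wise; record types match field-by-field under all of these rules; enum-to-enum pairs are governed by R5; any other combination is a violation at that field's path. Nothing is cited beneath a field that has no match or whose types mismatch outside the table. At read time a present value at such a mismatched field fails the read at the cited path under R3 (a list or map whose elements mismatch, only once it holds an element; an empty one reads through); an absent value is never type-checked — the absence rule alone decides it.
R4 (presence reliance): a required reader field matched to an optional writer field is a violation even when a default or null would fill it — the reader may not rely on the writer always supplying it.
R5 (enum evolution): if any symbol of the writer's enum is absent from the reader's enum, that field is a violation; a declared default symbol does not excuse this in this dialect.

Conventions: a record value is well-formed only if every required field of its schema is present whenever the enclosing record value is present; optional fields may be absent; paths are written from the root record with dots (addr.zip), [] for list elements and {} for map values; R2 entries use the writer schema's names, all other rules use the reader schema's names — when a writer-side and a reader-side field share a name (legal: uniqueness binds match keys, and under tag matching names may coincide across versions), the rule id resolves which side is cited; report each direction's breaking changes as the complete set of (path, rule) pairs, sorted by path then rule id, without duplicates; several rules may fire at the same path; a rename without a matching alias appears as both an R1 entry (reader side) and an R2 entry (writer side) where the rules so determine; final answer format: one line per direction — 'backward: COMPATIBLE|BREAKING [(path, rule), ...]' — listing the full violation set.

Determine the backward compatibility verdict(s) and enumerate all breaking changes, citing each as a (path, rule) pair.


backward: BREAKING [(extras, R1)]

each type pair in Account: writer, then reader
checking backward for Account: reader v2 against writer v1:
  tier <- channel (State -> State, writer optional)
  no writer field matches reader extras
  addr <- addr (Geo -> Geo, writer required)
  balance <- balance (float32 -> float32, writer required)
  writer field codes has no reader counterpart
  addr.factor <- addr.factor (float64 -> float64, writer optional)
  addr.locale <- addr.locale (string -> string, writer optional)
  addr.age <- addr.age (int32 -> int32, writer required)
  addr.score <- addr.score (float64 -> float64, writer required)
  rule R1 violated at extras
  => 1 violation(s): backward is BREAKING for Account
the other Account changes do not affect what is asked:
  field balance in record Account: required changed to optional -> matters only for Account's forward compatibility — outside the asked direction
  renamed field channel to tier in record Account (alias channel declared on the renamed field) -> triggers nothing under Account's printed rules — same verdict


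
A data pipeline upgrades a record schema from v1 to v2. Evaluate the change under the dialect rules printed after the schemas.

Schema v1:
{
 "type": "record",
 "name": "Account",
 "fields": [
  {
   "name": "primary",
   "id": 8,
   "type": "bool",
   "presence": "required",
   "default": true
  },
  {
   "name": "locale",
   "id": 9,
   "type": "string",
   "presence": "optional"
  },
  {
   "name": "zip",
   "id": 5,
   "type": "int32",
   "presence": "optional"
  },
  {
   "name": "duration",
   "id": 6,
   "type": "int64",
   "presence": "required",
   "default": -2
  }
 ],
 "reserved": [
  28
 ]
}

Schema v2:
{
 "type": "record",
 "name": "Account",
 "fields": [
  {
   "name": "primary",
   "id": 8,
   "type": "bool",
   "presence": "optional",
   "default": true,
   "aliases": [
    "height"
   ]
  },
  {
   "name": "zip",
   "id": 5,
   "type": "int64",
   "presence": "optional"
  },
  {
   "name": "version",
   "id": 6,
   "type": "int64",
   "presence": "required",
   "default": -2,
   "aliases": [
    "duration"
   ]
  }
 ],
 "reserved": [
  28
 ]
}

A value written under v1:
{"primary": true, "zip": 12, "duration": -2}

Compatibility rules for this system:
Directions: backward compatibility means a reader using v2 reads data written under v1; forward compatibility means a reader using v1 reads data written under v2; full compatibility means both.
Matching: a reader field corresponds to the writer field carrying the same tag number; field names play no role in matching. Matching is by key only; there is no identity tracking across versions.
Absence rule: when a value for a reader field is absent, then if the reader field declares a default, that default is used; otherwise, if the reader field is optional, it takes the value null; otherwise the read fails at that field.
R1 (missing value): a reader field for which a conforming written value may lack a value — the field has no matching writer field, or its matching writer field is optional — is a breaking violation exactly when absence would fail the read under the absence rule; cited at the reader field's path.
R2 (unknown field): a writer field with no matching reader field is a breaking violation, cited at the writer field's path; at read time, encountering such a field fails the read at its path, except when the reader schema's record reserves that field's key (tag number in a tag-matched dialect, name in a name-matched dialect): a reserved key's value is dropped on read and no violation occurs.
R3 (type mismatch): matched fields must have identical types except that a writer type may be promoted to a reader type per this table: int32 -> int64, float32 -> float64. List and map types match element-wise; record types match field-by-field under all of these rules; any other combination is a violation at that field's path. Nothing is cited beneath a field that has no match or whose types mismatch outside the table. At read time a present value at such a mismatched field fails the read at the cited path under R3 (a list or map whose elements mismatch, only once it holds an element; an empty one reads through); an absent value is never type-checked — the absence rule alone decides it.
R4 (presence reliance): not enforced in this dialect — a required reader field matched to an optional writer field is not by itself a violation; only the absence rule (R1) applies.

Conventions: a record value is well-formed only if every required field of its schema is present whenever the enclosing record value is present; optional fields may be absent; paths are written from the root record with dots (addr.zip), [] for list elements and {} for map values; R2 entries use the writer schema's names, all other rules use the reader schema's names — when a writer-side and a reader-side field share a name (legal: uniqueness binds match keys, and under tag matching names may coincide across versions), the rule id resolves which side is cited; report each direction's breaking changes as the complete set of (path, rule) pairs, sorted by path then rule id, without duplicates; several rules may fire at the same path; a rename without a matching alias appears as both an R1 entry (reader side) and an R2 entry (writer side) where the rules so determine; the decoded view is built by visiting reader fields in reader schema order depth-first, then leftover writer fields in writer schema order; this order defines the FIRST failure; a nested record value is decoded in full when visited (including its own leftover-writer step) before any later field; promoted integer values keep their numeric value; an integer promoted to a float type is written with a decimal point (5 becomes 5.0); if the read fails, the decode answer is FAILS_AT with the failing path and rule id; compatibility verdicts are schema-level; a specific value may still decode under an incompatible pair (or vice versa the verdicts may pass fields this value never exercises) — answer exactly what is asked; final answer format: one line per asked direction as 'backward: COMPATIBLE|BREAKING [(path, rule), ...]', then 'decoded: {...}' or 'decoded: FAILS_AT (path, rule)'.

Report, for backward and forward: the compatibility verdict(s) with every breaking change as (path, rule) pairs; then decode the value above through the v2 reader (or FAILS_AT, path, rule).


backward: BREAKING [(locale, R2)]; forward: BREAKING [(zip, R3)]; decoded: {"primary": true, "zip": 12, "version": -2}

each type pair in Account: writer, then reader
checking backward for Account: reader v2 against writer v1:
  bool -> bool, writer required: primary aligns to primary
  int32 -> int64, writer optional: zip aligns to zip
  int64 -> int64, writer required: version aligns to duration
  writer field locale has no reader counterpart
  breaking: (locale, R2)
  => backward: BREAKING (1)
checking forward for Account: reader v1 against writer v2:
  bool -> bool, writer optional: primary aligns to primary
  locale has no writer counterpart
  int64 -> int32, writer optional: zip aligns to zip
  int64 -> int64, writer required: duration aligns to version
  breaking: (zip, R3)
  => forward: BREAKING (1)
decode walk for Account under reader schema v2:
  primary := true
  zip := 12 (int32 -> int64)
  version := -2 (from writer duration)
  => decoded: {"primary": true, "zip": 12, "version": -2}


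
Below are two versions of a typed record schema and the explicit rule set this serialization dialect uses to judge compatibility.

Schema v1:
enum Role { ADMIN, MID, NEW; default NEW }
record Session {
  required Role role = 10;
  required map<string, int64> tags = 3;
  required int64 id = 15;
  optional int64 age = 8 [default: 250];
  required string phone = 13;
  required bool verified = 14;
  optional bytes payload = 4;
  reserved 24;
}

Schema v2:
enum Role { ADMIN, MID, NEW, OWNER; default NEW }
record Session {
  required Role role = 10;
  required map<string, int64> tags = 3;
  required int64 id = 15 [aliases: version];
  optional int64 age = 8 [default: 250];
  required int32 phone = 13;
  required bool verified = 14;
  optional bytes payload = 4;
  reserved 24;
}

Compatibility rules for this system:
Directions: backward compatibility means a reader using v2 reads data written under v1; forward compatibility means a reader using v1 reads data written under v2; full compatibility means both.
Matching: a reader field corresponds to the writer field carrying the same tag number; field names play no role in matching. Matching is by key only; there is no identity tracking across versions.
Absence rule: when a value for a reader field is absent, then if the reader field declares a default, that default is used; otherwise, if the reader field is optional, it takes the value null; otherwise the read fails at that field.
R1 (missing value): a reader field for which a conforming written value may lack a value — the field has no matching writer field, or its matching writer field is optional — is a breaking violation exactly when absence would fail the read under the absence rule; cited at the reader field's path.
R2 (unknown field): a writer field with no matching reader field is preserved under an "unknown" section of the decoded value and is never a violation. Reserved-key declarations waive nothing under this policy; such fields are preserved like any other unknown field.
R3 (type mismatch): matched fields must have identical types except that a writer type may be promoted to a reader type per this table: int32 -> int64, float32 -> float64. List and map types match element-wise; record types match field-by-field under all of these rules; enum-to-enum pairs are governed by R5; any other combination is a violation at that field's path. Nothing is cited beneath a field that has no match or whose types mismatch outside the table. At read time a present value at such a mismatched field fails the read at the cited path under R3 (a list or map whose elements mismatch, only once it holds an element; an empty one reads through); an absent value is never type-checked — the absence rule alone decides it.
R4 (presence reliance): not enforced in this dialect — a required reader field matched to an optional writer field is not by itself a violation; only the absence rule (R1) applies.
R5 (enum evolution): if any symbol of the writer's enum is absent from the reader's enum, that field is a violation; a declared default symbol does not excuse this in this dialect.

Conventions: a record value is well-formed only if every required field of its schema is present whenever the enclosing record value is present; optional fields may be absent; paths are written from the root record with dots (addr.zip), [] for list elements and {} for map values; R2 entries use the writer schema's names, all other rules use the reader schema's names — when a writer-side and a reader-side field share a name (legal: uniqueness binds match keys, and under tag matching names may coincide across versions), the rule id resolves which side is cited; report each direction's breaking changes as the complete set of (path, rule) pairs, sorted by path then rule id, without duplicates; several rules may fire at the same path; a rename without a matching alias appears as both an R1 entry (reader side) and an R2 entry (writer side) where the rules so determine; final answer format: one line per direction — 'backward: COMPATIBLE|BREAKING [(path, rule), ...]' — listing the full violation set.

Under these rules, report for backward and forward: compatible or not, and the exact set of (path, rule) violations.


in Session below, arrows point writer -> reader
backward on Session — v2 reading data written by v1:
  role: Role -> Role, writer required; from role
  tags: map<string, int64> -> map<string, int64>, writer required; from tags
  id: int64 -> int64, writer required; from id
  age: int64 -> int64, writer optional; from age
  phone: string -> int32, writer required; from phone
  verified: bool -> bool, writer required; from verified
  payload: bytes -> bytes, writer optional; from payload
  breaking: (phone, R3)
  backward on Session therefore BREAKING (1)
forward on Session — v1 reading data written by v2:
  role: Role -> Role, writer required; from role
  tags: map<string, int64> -> map<string, int64>, writer required; from tags
  id: int64 -> int64, writer required; from id
  age: int64 -> int64, writer optional; from age
  phone: int32 -> string, writer required; from phone
  verified: bool -> bool, writer required; from verified
  payload: bytes -> bytes, writer optional; from payload
  breaking: (phone, R3)
  breaking: (role, R5)
  forward on Session therefore BREAKING (2)

backward: BREAKING [(phone, R3)]; forward: BREAKING [(phone, R3), (role, R5)]


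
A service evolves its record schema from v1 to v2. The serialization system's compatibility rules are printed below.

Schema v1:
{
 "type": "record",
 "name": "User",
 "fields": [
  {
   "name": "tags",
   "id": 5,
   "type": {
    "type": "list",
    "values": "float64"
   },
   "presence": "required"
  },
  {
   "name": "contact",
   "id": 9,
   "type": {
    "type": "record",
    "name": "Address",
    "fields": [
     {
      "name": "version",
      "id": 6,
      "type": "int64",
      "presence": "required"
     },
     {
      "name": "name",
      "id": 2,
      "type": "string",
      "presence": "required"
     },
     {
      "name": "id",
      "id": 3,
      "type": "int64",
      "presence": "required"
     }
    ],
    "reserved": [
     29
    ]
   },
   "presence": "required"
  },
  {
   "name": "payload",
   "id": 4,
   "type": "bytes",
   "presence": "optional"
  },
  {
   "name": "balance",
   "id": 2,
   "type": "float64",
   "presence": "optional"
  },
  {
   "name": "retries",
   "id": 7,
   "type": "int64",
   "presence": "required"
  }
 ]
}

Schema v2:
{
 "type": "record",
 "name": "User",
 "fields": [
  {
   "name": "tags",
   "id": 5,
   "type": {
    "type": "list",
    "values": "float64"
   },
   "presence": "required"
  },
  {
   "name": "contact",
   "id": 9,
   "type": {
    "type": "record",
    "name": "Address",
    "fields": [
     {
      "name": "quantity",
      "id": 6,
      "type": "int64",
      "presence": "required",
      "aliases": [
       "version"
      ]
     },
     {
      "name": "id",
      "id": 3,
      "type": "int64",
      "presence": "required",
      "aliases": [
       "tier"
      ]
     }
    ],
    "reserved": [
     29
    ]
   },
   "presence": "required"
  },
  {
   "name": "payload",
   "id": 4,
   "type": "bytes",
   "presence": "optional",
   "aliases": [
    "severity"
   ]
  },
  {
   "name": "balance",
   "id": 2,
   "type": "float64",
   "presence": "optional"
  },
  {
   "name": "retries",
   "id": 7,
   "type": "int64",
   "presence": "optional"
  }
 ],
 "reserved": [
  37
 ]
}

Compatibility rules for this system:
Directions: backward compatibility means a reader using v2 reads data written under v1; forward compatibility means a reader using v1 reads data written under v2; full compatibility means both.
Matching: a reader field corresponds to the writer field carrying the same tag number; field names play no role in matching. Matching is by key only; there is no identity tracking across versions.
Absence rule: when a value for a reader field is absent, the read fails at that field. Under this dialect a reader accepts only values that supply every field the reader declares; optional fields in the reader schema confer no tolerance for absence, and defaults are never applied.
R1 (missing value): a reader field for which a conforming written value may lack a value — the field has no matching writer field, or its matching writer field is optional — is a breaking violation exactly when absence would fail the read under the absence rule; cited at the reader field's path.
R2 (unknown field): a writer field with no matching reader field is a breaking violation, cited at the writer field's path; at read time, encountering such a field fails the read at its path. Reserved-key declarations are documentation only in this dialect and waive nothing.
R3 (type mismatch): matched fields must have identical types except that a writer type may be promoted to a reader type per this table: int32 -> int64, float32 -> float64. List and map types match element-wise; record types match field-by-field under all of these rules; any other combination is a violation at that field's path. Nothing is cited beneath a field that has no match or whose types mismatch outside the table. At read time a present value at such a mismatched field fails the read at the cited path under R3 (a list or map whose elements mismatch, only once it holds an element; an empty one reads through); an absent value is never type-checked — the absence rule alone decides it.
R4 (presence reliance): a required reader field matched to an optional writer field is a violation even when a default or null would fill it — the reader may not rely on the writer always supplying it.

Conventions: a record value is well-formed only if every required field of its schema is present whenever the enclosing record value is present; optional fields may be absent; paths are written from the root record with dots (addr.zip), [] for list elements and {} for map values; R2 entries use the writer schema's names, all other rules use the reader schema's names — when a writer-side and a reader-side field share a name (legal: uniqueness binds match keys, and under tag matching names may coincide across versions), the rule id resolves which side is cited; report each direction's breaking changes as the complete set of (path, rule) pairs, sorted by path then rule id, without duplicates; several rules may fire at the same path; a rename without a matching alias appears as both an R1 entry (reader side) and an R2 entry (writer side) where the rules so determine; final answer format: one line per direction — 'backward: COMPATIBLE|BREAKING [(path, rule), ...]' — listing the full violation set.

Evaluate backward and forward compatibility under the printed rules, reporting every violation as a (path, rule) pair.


arrows below run writer -> reader for User
checking backward for User: reader v2 against writer v1:
  tags: paired with writer tags (list<float64> -> list<float64>; writer required)
  contact: paired with writer contact (Address -> Address; writer required)
  payload: paired with writer payload (bytes -> bytes; writer optional)
  balance: paired with writer balance (float64 -> float64; writer optional)
  retries: paired with writer retries (int64 -> int64; writer required)
  contact.quantity: paired with writer contact.version (int64 -> int64; writer required)
  contact.id: paired with writer contact.id (int64 -> int64; writer required)
  writer field contact.name has no reader counterpart
  breaking: (balance, R1)
  breaking: (contact.name, R2)
  breaking: (payload, R1)
  => backward verdict for User: BREAKING, 3 violation(s)
checking forward for User: reader v1 against writer v2:
  tags: paired with writer tags (list<float64> -> list<float64>; writer required)
  contact: paired with writer contact (Address -> Address; writer required)
  payload: paired with writer payload (bytes -> bytes; writer optional)
  balance: paired with writer balance (float64 -> float64; writer optional)
  retries: paired with writer retries (int64 -> int64; writer optional)
  contact.version: paired with writer contact.quantity (int64 -> int64; writer required)
  contact.name: no writer match
  contact.id: paired with writer contact.id (int64 -> int64; writer required)
  breaking: (balance, R1)
  breaking: (contact.name, R1)
  breaking: (payload, R1)
  breaking: (retries, R1)
  breaking: (retries, R4)
  => forward verdict for User: BREAKING, 5 violation(s)

backward: BREAKING [(balance, R1), (contact.name, R2), (payload, R1)]; forward: BREAKING [(balance, R1), (contact.name, R1), (payload, R1), (retries, R1), (retries, R4)]


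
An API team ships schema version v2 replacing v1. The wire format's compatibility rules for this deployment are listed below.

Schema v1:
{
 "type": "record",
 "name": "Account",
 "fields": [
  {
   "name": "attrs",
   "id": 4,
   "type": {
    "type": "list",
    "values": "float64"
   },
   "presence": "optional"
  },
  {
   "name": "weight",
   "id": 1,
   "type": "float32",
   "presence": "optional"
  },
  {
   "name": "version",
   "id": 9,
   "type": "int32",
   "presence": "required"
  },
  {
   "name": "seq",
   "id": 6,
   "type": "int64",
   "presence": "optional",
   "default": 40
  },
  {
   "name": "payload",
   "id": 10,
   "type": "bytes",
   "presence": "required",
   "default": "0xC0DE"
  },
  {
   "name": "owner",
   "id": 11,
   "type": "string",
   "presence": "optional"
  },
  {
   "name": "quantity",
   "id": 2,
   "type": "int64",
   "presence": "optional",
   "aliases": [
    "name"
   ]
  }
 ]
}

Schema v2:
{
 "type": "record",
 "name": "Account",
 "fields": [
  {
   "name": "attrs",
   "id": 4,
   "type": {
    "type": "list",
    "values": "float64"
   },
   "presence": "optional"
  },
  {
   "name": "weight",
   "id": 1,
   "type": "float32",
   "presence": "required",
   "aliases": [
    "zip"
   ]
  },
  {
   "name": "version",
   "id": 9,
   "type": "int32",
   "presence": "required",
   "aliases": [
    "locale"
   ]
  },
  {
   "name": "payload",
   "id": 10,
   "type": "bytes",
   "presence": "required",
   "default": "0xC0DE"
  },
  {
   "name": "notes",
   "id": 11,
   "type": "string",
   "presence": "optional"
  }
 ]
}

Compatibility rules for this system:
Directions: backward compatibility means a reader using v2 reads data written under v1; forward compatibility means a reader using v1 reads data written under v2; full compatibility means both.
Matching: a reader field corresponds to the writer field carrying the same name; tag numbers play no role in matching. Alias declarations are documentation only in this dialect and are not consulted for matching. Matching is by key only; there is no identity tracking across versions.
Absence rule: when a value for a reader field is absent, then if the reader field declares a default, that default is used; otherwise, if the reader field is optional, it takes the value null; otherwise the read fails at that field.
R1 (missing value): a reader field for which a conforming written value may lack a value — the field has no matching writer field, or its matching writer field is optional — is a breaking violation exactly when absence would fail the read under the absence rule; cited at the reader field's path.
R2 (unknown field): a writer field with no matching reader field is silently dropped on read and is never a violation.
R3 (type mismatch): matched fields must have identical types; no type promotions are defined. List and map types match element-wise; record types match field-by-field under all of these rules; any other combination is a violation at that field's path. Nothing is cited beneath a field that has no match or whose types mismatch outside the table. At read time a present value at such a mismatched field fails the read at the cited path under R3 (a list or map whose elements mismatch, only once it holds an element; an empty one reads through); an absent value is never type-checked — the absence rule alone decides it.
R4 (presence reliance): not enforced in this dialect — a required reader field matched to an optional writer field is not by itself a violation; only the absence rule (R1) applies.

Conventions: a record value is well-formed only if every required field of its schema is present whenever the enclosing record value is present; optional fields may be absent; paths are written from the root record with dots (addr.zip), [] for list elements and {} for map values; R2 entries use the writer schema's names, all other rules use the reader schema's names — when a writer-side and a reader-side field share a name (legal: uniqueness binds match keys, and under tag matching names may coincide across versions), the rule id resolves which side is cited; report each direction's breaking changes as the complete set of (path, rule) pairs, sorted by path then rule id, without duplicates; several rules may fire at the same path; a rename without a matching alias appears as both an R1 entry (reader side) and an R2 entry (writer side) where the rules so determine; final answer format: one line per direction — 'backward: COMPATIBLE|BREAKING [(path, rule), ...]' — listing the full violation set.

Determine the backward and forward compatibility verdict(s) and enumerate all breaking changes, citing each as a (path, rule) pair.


in Account below, arrows point writer -> reader
backward analysis of Account with v2 as reader and v1 as writer:
  attrs <- attrs (list<float64> -> list<float64>, writer optional)
  weight <- weight (float32 -> float32, writer optional)
  version <- version (int32 -> int32, writer required)
  payload <- payload (bytes -> bytes, writer required)
  notes: no writer match
  writer field seq has no reader counterpart
  writer field owner has no reader counterpart
  writer field quantity has no reader counterpart
  violation R1 at weight
  backward on Account therefore BREAKING (1)
forward analysis of Account with v1 as reader and v2 as writer:
  attrs <- attrs (list<float64> -> list<float64>, writer optional)
  weight <- weight (float32 -> float32, writer required)
  version <- version (int32 -> int32, writer required)
  seq: no writer match
  payload <- payload (bytes -> bytes, writer required)
  owner: no writer match
  quantity: no writer match
  writer field notes has no reader counterpart
  => forward verdict for Account: COMPATIBLE, no violations

backward: BREAKING [(weight, R1)]; forward: COMPATIBLE []
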